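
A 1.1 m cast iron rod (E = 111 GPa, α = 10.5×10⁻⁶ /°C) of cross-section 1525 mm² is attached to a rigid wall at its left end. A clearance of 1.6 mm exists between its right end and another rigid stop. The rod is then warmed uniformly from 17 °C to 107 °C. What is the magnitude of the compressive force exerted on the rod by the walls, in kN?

Free thermal elongation = αΔT L = 10.5×10⁻⁶ × 90 × 1100 = 1.04 mm.
This is smaller than the 1.6 mm clearance, so the rod expands freely without reaching the stop — the stress is zero.

P ≈ 0 kN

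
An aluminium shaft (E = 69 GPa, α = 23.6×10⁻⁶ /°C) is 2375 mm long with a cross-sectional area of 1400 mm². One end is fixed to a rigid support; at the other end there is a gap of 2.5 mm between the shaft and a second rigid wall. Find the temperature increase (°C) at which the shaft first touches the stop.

The gap closes when αΔT L = 2.5 mm, since the shaft is still unstressed at that instant.
ΔT = 2.5 / (23.6×10⁻⁶ × 2375) = 44.6 °C.

ΔT ≈ 44.6 °C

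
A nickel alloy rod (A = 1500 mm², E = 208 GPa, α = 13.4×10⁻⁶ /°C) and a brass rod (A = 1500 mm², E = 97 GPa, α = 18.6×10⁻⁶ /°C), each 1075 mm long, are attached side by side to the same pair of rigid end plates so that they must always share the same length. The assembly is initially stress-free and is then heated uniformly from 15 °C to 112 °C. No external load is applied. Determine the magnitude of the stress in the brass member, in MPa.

σ ≈ 33.4 MPa (compressive)

Equilibrium of a rigid end plate with no external load gives equal and opposite internal forces ±P in the two members. Since α_{brass} > α_{nickel alloy}, heating drives the brass into compression and the nickel alloy into tension.
Setting the final lengths equal and cancelling L: (α₁ − α₂)ΔT = P/(A₁E₁) + P/(A₂E₂).
|α₁ − α₂|·ΔT = 5.2×10⁻⁶ × 97 = 0.0005044.
1/(A₁E₁) + 1/(A₂E₂) = 1/(1500×208×10³) + 1/(1500×97×10³) = 1.008×10⁻⁸ N⁻¹.
So P = 0.0005044 / 1.008×10⁻⁸ = 50.05 kN.
σ_{brass} = P/A₂ = 50050/1500 = 33.37 MPa, compressive.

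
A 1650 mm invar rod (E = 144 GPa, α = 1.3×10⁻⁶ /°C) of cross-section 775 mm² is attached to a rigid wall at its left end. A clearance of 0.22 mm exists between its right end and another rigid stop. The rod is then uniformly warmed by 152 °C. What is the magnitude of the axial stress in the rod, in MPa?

Free thermal elongation = αΔT L = 1.3×10⁻⁶ × 152 × 1650 = 0.326 mm.
After closing the 0.22 mm clearance, 0.326 − 0.22 = 0.106 mm of expansion remains to be suppressed by the wall.
So σ = E(δ_free − g)/L = 144×10³ × 0.106/1650 = 9.254 MPa.

σ ≈ 9.25 MPa (compressive)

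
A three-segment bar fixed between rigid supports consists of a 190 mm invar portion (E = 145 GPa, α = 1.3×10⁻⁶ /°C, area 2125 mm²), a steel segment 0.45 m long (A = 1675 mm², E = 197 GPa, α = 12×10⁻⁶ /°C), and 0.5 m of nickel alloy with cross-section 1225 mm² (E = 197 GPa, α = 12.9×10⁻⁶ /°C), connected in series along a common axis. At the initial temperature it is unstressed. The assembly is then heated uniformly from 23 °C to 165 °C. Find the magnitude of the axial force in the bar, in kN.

Free thermal expansion of the whole bar: Σ αᵢΔT Lᵢ = 1.3×10⁻⁶×142×190 + 12×10⁻⁶×142×450 + 12.9×10⁻⁶×142×500 = 1.718 mm.
Since the ends are fixed, an axial force P builds up, equal in every segment, with P · Σ Lᵢ/(AᵢEᵢ) = δ_free.
The series flexibility is Σ Lᵢ/(AᵢEᵢ) = 190/(2125×145×10³) + 450/(1675×197×10³) + 500/(1225×197×10³) = 4.052×10⁻⁶ mm/N.
So P = 1.718 / 4.052×10⁻⁶ = 423.9 kN, compressive.

P ≈ 424 kN (compressive)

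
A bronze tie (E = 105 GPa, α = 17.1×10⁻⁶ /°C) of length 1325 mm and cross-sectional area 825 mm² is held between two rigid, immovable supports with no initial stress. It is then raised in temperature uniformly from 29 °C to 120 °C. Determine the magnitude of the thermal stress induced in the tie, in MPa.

Because both ends are immovable the net strain is zero, and the suppressed thermal strain is αΔT = 17.1×10⁻⁶ × 91 = 1556.1×10⁻⁶.
The stress required to suppress this strain is σ = Eε = 105×10³ × 1556.1×10⁻⁶ = 163.4 MPa, compressive since the tie is trying to expand.

σ ≈ 163 MPa (compressive)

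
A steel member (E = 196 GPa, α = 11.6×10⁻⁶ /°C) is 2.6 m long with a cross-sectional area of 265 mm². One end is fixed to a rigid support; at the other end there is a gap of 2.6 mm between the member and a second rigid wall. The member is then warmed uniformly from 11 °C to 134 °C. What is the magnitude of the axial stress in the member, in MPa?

σ ≈ 83.7 MPa (compressive)

If the wall were absent the member would grow by αΔT L = 11.6×10⁻⁶ × 123 × 2600 = 3.71 mm.
The gap closes (δ_free > 2.6 mm) and the wall then resists a further 3.71 − 2.6 = 1.11 mm of expansion.
That suppressed elongation corresponds to σ = E·Δ/L = 196×10³ × 1.11/2600 = 83.65 MPa.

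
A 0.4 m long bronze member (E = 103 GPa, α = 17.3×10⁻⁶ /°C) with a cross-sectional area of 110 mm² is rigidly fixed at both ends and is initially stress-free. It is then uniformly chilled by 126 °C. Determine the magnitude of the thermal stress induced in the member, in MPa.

The supports are rigid, so the total axial strain is zero. The restrained thermal strain is ε = αΔT = 17.3×10⁻⁶ × 126 = 2179.8×10⁻⁶.
The stress required to suppress this strain is σ = Eε = 103×10³ × 2179.8×10⁻⁶ = 224.5 MPa, tensile since the member is trying to contract.

σ ≈ 225 MPa (tensile)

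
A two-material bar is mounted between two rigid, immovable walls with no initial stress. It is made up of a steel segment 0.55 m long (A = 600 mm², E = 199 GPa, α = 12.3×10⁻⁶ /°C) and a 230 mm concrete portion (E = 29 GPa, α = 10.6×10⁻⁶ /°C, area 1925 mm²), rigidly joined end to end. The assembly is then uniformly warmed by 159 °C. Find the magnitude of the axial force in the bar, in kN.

P ≈ 168 kN (compressive)

If the supports were absent, the total length change would be Σ αᵢΔT Lᵢ = 12.3×10⁻⁶×159×550 + 10.6×10⁻⁶×159×230 = 1.463 mm.
Since the ends are fixed, an axial force P builds up, equal in every segment, with P · Σ Lᵢ/(AᵢEᵢ) = δ_free.
Σ Lᵢ/(AᵢEᵢ) = 550/(600×199×10³) + 230/(1925×29×10³) = 8.726×10⁻⁶ mm/N.
Hence P = δ_free / Σ(L/AE) = 1.463/8.726×10⁻⁶ = 167.7 kN (compressive).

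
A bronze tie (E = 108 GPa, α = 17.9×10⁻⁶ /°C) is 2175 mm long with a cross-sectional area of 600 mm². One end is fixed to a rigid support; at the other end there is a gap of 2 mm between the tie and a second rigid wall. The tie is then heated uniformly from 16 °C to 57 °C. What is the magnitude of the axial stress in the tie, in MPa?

σ ≈ 0 MPa

Unrestrained expansion: δ_free = αΔT L = 17.9×10⁻⁶ × 41 × 2175 = 1.596 mm.
This is smaller than the 2 mm clearance, so the tie expands freely without reaching the stop — the stress is zero.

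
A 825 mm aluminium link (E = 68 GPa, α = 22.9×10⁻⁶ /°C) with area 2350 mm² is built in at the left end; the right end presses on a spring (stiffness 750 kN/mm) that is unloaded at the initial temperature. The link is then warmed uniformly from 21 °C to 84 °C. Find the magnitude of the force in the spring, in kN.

Free thermal expansion: δ_free = αΔT L = 22.9×10⁻⁶ × 63 × 825 = 1.19 mm.
Let P be the compressive force at the spring. The link shortens elastically by PL/(AE) and the spring compresses by P/k; together these equal δ_free.
So P = δ_free / [L/(AE) + 1/k] = 1.19 / [ 825/(2350×68×10³) + 1/(750×10³) ].
P = 1.19 / 6.496×10⁻⁶ = 183200 N.

P ≈ 183 kN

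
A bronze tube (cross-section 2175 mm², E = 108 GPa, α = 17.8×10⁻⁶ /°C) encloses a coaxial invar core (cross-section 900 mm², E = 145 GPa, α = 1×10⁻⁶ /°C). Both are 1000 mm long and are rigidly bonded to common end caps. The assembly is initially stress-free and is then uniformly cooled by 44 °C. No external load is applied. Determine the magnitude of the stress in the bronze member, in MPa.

σ ≈ 28.5 MPa (tensile)

Equilibrium of a rigid end plate with no external load gives equal and opposite internal forces ±P in the two members. Since α_{bronze} > α_{invar}, cooling drives the bronze into tension and the invar into compression.
Compatibility of the two members (thermal + elastic change equal): (α₁ − α₂)ΔT = P·[1/(A₁E₁) + 1/(A₂E₂)].
|α₁ − α₂|·ΔT = 16.8×10⁻⁶ × 44 = 0.0007392.
1/(A₁E₁) + 1/(A₂E₂) = 1/(2175×108×10³) + 1/(900×145×10³) = 1.192×10⁻⁸ N⁻¹.
So P = 0.0007392 / 1.192×10⁻⁸ = 62.01 kN.
σ_{bronze} = P/A₁ = 62010/2175 = 28.51 MPa, tensile.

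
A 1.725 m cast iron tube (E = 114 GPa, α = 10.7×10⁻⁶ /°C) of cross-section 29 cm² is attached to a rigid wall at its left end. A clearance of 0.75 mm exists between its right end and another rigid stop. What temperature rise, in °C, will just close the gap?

ΔT ≈ 40.6 °C

The gap closes when αΔT L = 0.75 mm, since the tube is still unstressed at that instant.
So ΔT = g/(αL) = 0.75/(10.7×10⁻⁶ × 1725) = 40.63 °C.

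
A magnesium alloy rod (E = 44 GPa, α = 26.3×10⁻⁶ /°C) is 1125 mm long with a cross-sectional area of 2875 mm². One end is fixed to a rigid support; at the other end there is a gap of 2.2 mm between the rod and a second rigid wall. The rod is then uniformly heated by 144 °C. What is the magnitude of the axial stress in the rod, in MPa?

σ ≈ 80.6 MPa (compressive)

If the wall were absent the rod would grow by αΔT L = 26.3×10⁻⁶ × 144 × 1125 = 4.261 mm.
This exceeds the 2.2 mm gap, so the wall pushes back. The portion of expansion that must be recovered elastically is δ_free − gap = 4.261 − 2.2 = 2.061 mm.
So σ = E(δ_free − g)/L = 44×10³ × 2.061/1125 = 80.59 MPa.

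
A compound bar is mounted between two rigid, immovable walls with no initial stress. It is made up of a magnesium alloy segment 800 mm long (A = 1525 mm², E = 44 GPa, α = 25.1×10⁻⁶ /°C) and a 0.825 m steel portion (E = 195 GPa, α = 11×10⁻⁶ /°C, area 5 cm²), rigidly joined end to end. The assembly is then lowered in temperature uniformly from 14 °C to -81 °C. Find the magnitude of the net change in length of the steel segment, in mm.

|ΔL| ≈ 0.288 mm

With the walls removed the bar would change length by δ_free = Σ αᵢΔT Lᵢ = 25.1×10⁻⁶×95×800 + 11×10⁻⁶×95×825 = 2.77 mm.
Since the ends are fixed, an axial force P builds up, equal in every segment, with P · Σ Lᵢ/(AᵢEᵢ) = δ_free.
The series flexibility is Σ Lᵢ/(AᵢEᵢ) = 800/(1525×44×10³) + 825/(500×195×10³) = 2.038×10⁻⁵ mm/N.
Hence P = δ_free / Σ(L/AE) = 2.77/2.038×10⁻⁵ = 135.9 kN (tensile).
For the steel segment, free thermal change = 11×10⁻⁶×95×825 = 0.8621 mm and elastic change from P = 135900×825/(500×195×10³) = 1.15 mm; these oppose, so the net change is 0.288 mm (segment lengthens).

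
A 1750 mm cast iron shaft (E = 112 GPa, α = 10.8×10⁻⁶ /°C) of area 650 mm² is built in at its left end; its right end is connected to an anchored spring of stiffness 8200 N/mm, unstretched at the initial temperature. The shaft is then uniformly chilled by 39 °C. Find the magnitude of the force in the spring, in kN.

If the spring were absent the shaft would shorten by αΔT L = 10.8×10⁻⁶ × 39 × 1750 = 0.7371 mm.
Let P be the tensile force in the spring. The shaft extends elastically by PL/(AE) and the spring stretches by P/k; together these equal δ_free.
So P = δ_free / [L/(AE) + 1/k] = 0.7371 / [ 1750/(650×112×10³) + 1/(8200) ].
P = 0.7371 / 0.000146 = 5049 N.

P ≈ 5.05 kN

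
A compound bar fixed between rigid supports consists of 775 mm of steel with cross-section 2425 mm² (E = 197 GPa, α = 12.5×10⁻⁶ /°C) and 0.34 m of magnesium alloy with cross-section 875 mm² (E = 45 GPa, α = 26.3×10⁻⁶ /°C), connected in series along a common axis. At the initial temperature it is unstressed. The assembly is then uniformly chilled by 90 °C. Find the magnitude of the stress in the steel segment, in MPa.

σ ≈ 67.4 MPa (tensile)

If the supports were absent, the total length change would be Σ αᵢΔT Lᵢ = 12.5×10⁻⁶×90×775 + 26.3×10⁻⁶×90×340 = 1.677 mm.
The rigid supports impose zero overall length change; the single axial force P common to all segments must satisfy P Σ Lᵢ/(AᵢEᵢ) = δ_free.
The series flexibility is Σ Lᵢ/(AᵢEᵢ) = 775/(2425×197×10³) + 340/(875×45×10³) = 1.026×10⁻⁵ mm/N.
Hence P = δ_free / Σ(L/AE) = 1.677/1.026×10⁻⁵ = 163.5 kN (tensile).
σ_{steel} = P / A = 163500 / 2425 = 67.41 MPa.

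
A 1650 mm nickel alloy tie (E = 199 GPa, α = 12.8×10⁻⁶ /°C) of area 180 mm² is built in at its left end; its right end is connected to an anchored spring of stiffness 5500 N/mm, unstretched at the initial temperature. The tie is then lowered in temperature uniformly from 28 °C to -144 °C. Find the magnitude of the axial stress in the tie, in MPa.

σ ≈ 88.6 MPa (tensile)

The unrestrained thermal change is αΔT L = 12.8×10⁻⁶ × 172 × 1650 = 3.633 mm.
Let P be the tensile force in the spring. The tie extends elastically by PL/(AE) and the spring stretches by P/k; together these equal δ_free.
So P = δ_free / [L/(AE) + 1/k] = 3.633 / [ 1650/(180×199×10³) + 1/(5500) ].
P = 3.633 / 0.0002279 = 15940 N.
σ = P/A = 15940/180 = 88.56 MPa.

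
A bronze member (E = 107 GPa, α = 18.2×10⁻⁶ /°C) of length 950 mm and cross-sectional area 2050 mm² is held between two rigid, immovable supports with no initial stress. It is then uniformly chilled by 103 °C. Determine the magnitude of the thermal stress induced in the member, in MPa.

σ ≈ 201 MPa (tensile)

The supports are rigid, so the total axial strain is zero. The restrained thermal strain is ε = αΔT = 18.2×10⁻⁶ × 103 = 1874.6×10⁻⁶.
Hence σ = E·αΔT = 107×10³ × 1874.6×10⁻⁶ = 200.6 MPa, tensile.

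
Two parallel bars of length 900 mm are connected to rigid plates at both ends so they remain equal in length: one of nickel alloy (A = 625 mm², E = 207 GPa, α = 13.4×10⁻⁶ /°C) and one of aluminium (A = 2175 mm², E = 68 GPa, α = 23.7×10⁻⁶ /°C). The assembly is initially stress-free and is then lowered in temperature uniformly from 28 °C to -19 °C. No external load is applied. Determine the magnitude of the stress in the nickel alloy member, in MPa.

The aluminium has the larger α, so on cooling it would change length more than the nickel alloy if both were free. The rigid plates force a common final length, so the aluminium is put into tension and the nickel alloy into compression, with equal and opposite forces P (no external load).
Compatibility of the two members (thermal + elastic change equal): (α₁ − α₂)ΔT = P·[1/(A₁E₁) + 1/(A₂E₂)].
|α₁ − α₂|·ΔT = 10.3×10⁻⁶ × 47 = 0.0004841.
1/(A₁E₁) + 1/(A₂E₂) = 1/(625×207×10³) + 1/(2175×68×10³) = 1.449×10⁻⁸ N⁻¹.
So P = 0.0004841 / 1.449×10⁻⁸ = 33.41 kN.
σ_{nickel alloy} = P/A₁ = 33410/625 = 53.45 MPa, compressive.

σ ≈ 53.5 MPa (compressive)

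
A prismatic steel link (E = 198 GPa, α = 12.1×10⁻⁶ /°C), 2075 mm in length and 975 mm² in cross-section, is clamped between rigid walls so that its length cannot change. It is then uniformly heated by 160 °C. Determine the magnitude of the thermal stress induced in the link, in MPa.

σ ≈ 383 MPa (compressive)

With length fixed, the mechanical strain must cancel the thermal strain αΔT = 12.1×10⁻⁶ × 160 = 1936×10⁻⁶.
σ = EαΔT = 198×10³ × 12.1×10⁻⁶ × 160 = 383.3 MPa (compressive; the link is trying to expand).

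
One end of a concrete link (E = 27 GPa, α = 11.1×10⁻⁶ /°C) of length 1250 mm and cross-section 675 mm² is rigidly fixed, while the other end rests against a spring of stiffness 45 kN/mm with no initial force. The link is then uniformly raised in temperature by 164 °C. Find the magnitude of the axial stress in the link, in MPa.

The unrestrained thermal change is αΔT L = 11.1×10⁻⁶ × 164 × 1250 = 2.275 mm.
With a force P in the spring, the elastic change of the link is PL/(AE) and that of the spring is P/k; compatibility requires their sum to equal δ_free.
P [ L/(AE) + 1/k ] = δ_free → P [ 1250/(675×27×10³) + 1/(45×10³) ] = 2.275.
P = 2.275 / 9.081×10⁻⁵ = 25060 N.
σ = P/A = 25060/675 = 37.12 MPa.

σ ≈ 37.1 MPa (compressive)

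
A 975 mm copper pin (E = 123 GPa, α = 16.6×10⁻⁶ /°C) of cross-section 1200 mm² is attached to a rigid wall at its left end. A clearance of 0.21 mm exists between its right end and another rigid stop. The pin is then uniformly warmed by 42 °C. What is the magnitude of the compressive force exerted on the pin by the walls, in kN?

P ≈ 71.1 kN

Free thermal elongation = αΔT L = 16.6×10⁻⁶ × 42 × 975 = 0.6798 mm.
This exceeds the 0.21 mm gap, so the wall pushes back. The portion of expansion that must be recovered elastically is δ_free − gap = 0.6798 − 0.21 = 0.4698 mm.
That suppressed elongation corresponds to σ = E·Δ/L = 123×10³ × 0.4698/975 = 59.26 MPa.
P = σA = 59.26 × 1200 = 71.12 kN.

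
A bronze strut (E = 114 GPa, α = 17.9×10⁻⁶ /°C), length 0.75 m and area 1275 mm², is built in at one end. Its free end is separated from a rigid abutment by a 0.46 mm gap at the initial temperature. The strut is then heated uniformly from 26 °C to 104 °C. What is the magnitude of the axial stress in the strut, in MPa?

σ ≈ 89.2 MPa (compressive)

Unrestrained expansion: δ_free = αΔT L = 17.9×10⁻⁶ × 78 × 750 = 1.047 mm.
This exceeds the 0.46 mm gap, so the wall pushes back. The portion of expansion that must be recovered elastically is δ_free − gap = 1.047 − 0.46 = 0.5871 mm.
So σ = E(δ_free − g)/L = 114×10³ × 0.5871/750 = 89.25 MPa.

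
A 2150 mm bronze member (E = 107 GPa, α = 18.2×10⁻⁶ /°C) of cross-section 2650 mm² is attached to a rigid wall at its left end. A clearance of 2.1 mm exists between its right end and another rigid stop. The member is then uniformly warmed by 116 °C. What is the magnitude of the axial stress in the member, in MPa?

σ ≈ 121 MPa (compressive)

Unrestrained expansion: δ_free = αΔT L = 18.2×10⁻⁶ × 116 × 2150 = 4.539 mm.
After closing the 2.1 mm clearance, 4.539 − 2.1 = 2.439 mm of expansion remains to be suppressed by the wall.
Compatibility: PL/(AE) = 2.439 mm, so σ = P/A = E × (2.439/2150) = 121.4 MPa.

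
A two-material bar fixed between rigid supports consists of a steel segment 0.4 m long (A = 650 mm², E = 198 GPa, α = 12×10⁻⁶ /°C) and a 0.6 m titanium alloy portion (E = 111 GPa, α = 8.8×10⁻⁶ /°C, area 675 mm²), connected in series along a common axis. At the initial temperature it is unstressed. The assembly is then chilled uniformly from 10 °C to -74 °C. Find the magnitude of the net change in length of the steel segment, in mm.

Free thermal contraction of the whole bar: Σ αᵢΔT Lᵢ = 12×10⁻⁶×84×400 + 8.8×10⁻⁶×84×600 = 0.8467 mm.
The rigid supports impose zero overall length change; the single axial force P common to all segments must satisfy P Σ Lᵢ/(AᵢEᵢ) = δ_free.
The series flexibility is Σ Lᵢ/(AᵢEᵢ) = 400/(650×198×10³) + 600/(675×111×10³) = 1.112×10⁻⁵ mm/N.
So P = 0.8467 / 1.112×10⁻⁵ = 76.17 kN, tensile.
For the steel segment, free thermal change = 12×10⁻⁶×84×400 = 0.4032 mm and elastic change from P = 76170×400/(650×198×10³) = 0.2367 mm; these oppose, so the net change is 0.166 mm (segment shortens).

|ΔL| ≈ 0.166 mm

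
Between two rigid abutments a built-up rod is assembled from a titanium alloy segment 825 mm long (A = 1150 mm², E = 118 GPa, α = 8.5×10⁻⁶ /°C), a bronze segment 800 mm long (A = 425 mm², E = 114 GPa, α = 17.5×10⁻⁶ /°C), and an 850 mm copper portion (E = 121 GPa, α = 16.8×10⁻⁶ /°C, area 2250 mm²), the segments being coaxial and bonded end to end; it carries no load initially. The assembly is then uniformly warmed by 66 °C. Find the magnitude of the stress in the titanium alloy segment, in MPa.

σ ≈ 78.8 MPa (compressive)

With the walls removed the bar would change length by δ_free = Σ αᵢΔT Lᵢ = 8.5×10⁻⁶×66×825 + 17.5×10⁻⁶×66×800 + 16.8×10⁻⁶×66×850 = 2.329 mm.
Since the ends are fixed, an axial force P builds up, equal in every segment, with P · Σ Lᵢ/(AᵢEᵢ) = δ_free.
Σ Lᵢ/(AᵢEᵢ) = 825/(1150×118×10³) + 800/(425×114×10³) + 850/(2250×121×10³) = 2.571×10⁻⁵ mm/N.
Hence P = δ_free / Σ(L/AE) = 2.329/2.571×10⁻⁵ = 90.59 kN (compressive).
σ_{titanium alloy} = P / A = 90590 / 1150 = 78.77 MPa.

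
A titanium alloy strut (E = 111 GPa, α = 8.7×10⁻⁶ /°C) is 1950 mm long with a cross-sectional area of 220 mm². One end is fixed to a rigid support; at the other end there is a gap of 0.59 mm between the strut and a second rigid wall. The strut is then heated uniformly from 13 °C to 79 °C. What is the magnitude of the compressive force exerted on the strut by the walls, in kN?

P ≈ 6.63 kN

Unrestrained expansion: δ_free = αΔT L = 8.7×10⁻⁶ × 66 × 1950 = 1.12 mm.
The gap closes (δ_free > 0.59 mm) and the wall then resists a further 1.12 − 0.59 = 0.5297 mm of expansion.
So σ = E(δ_free − g)/L = 111×10³ × 0.5297/1950 = 30.15 MPa.
P = σA = 30.15 × 220 = 6.633 kN.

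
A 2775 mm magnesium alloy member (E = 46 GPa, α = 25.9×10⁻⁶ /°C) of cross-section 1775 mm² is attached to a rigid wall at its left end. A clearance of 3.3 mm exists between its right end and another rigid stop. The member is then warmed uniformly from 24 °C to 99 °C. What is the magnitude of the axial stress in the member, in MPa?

Unrestrained expansion: δ_free = αΔT L = 25.9×10⁻⁶ × 75 × 2775 = 5.39 mm.
The gap closes (δ_free > 3.3 mm) and the wall then resists a further 5.39 − 3.3 = 2.09 mm of expansion.
Compatibility: PL/(AE) = 2.09 mm, so σ = P/A = E × (2.09/2775) = 34.65 MPa.

σ ≈ 34.7 MPa (compressive)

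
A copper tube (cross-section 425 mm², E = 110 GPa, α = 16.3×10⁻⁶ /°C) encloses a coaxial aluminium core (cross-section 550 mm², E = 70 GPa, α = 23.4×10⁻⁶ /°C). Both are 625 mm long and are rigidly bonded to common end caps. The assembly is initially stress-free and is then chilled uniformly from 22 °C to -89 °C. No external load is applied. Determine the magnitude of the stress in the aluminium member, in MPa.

σ ≈ 30.3 MPa (tensile)

The aluminium has the larger α, so on cooling it would change length more than the copper if both were free. The rigid plates force a common final length, so the aluminium is put into tension and the copper into compression, with equal and opposite forces P (no external load).
Setting the final lengths equal and cancelling L: (α₁ − α₂)ΔT = P/(A₁E₁) + P/(A₂E₂).
|α₁ − α₂|·ΔT = 7.1×10⁻⁶ × 111 = 0.0007881.
1/(A₁E₁) + 1/(A₂E₂) = 1/(425×110×10³) + 1/(550×70×10³) = 4.736×10⁻⁸ N⁻¹.
So P = 0.0007881 / 4.736×10⁻⁸ = 16.64 kN.
σ_{aluminium} = P/A₂ = 16640/550 = 30.25 MPa, tensile.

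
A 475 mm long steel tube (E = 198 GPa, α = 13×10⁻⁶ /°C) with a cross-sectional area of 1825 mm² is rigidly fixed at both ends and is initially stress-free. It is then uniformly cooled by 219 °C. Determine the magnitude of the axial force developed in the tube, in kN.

The ends cannot move, so σ = EαΔT = 198×10³ × 13×10⁻⁶ × 219 = 563.7 MPa.
P = AEαΔT = 1825 × 198×10³ × 13×10⁻⁶ × 219 = 1029 kN (tensile).

P ≈ 1030 kN (tensile)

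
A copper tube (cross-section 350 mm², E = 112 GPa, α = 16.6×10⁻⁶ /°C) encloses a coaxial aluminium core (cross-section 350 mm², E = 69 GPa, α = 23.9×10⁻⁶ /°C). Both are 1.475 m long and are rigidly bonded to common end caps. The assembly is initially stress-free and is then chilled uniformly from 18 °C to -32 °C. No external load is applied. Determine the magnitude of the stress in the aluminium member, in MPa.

σ ≈ 15.6 MPa (tensile)

Both members must finish at the same length. With the larger α, the aluminium tends to over-contract; the plates restrain it, putting the aluminium in tension and the copper in compression. With no external load the two internal forces are equal and opposite, magnitude P.
Setting the final lengths equal and cancelling L: (α₁ − α₂)ΔT = P/(A₁E₁) + P/(A₂E₂).
|α₁ − α₂|·ΔT = 7.3×10⁻⁶ × 50 = 0.000365.
1/(A₁E₁) + 1/(A₂E₂) = 1/(350×112×10³) + 1/(350×69×10³) = 6.692×10⁻⁸ N⁻¹.
So P = 0.000365 / 6.692×10⁻⁸ = 5.454 kN.
σ_{aluminium} = P/A₂ = 5454/350 = 15.58 MPa, tensile.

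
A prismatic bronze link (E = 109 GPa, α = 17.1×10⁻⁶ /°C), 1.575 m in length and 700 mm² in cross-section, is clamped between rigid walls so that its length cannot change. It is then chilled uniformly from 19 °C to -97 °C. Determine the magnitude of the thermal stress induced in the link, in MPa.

Because both ends are immovable the net strain is zero, and the suppressed thermal strain is αΔT = 17.1×10⁻⁶ × 116 = 1983.6×10⁻⁶.
Hence σ = E·αΔT = 109×10³ × 1983.6×10⁻⁶ = 216.2 MPa, tensile.

σ ≈ 216 MPa (tensile)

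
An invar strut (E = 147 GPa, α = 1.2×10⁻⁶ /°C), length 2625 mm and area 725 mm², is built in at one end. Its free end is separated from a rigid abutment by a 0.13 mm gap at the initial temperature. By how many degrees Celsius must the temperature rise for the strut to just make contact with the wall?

The gap closes when αΔT L = 0.13 mm, since the strut is still unstressed at that instant.
So ΔT = g/(αL) = 0.13/(1.2×10⁻⁶ × 2625) = 41.27 °C.

ΔT ≈ 41.3 °C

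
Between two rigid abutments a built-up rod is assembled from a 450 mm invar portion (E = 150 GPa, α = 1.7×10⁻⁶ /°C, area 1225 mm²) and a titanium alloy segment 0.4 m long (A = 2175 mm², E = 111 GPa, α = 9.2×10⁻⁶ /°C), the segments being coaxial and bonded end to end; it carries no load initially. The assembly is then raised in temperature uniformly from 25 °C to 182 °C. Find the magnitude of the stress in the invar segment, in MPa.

σ ≈ 139 MPa (compressive)

With the walls removed the bar would change length by δ_free = Σ αᵢΔT Lᵢ = 1.7×10⁻⁶×157×450 + 9.2×10⁻⁶×157×400 = 0.6979 mm.
The rigid supports impose zero overall length change; the single axial force P common to all segments must satisfy P Σ Lᵢ/(AᵢEᵢ) = δ_free.
Σ Lᵢ/(AᵢEᵢ) = 450/(1225×150×10³) + 400/(2175×111×10³) = 4.106×10⁻⁶ mm/N.
So P = 0.6979 / 4.106×10⁻⁶ = 170 kN, compressive.
σ_{invar} = P / A = 170000 / 1225 = 138.8 MPa.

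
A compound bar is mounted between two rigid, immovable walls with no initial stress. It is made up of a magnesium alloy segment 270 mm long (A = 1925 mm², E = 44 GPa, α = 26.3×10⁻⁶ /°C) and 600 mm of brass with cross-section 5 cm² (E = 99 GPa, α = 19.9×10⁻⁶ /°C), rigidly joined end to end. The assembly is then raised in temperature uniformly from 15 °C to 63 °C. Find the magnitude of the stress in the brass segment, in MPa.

σ ≈ 119 MPa (compressive)

Free thermal expansion of the whole bar: Σ αᵢΔT Lᵢ = 26.3×10⁻⁶×48×270 + 19.9×10⁻⁶×48×600 = 0.914 mm.
The walls prevent any net length change, so an axial force P (same in every segment) develops. Compatibility: P · Σ Lᵢ/(AᵢEᵢ) = δ_free.
The series flexibility is Σ Lᵢ/(AᵢEᵢ) = 270/(1925×44×10³) + 600/(500×99×10³) = 1.531×10⁻⁵ mm/N.
So P = 0.914 / 1.531×10⁻⁵ = 59.7 kN, compressive.
σ_{brass} = P / A = 59700 / 500 = 119.4 MPa.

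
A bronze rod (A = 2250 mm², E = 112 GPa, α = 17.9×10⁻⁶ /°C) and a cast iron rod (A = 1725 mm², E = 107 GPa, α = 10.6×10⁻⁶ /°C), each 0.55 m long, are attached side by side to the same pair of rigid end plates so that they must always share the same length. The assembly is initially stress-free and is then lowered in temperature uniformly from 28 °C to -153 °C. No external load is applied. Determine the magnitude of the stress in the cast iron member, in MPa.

Equilibrium of a rigid end plate with no external load gives equal and opposite internal forces ±P in the two members. Since α_{bronze} > α_{cast iron}, cooling drives the bronze into tension and the cast iron into compression.
Compatibility of the two members (thermal + elastic change equal): (α₁ − α₂)ΔT = P·[1/(A₁E₁) + 1/(A₂E₂)].
|α₁ − α₂|·ΔT = 7.3×10⁻⁶ × 181 = 0.001321.
1/(A₁E₁) + 1/(A₂E₂) = 1/(2250×112×10³) + 1/(1725×107×10³) = 9.386×10⁻⁹ N⁻¹.
P = 0.001321 / 9.386×10⁻⁹ = 140800 N = 140.8 kN.
σ_{cast iron} = P/A₂ = 140800/1725 = 81.61 MPa, compressive.

σ ≈ 81.6 MPa (compressive)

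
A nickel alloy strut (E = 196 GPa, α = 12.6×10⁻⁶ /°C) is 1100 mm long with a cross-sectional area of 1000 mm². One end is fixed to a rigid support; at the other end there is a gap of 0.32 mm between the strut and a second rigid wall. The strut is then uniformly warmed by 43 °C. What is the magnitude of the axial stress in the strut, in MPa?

If the wall were absent the strut would grow by αΔT L = 12.6×10⁻⁶ × 43 × 1100 = 0.596 mm.
The gap closes (δ_free > 0.32 mm) and the wall then resists a further 0.596 − 0.32 = 0.276 mm of expansion.
That suppressed elongation corresponds to σ = E·Δ/L = 196×10³ × 0.276/1100 = 49.17 MPa.

σ ≈ 49.2 MPa (compressive)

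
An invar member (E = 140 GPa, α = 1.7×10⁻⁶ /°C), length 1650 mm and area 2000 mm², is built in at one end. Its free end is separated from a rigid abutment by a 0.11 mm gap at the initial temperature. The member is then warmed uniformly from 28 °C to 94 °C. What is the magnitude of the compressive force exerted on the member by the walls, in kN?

Free thermal elongation = αΔT L = 1.7×10⁻⁶ × 66 × 1650 = 0.1851 mm.
This exceeds the 0.11 mm gap, so the wall pushes back. The portion of expansion that must be recovered elastically is δ_free − gap = 0.1851 − 0.11 = 0.07513 mm.
That suppressed elongation corresponds to σ = E·Δ/L = 140×10³ × 0.07513/1650 = 6.375 MPa.
P = σA = 6.375 × 2000 = 12.75 kN.

P ≈ 12.7 kN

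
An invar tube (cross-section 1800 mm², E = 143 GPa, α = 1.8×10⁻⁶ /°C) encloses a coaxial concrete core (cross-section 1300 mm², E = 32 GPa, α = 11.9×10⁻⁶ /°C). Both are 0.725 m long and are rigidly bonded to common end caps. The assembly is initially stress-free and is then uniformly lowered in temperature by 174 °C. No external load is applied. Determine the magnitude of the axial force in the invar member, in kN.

Both members must finish at the same length. With the larger α, the concrete tends to over-contract; the plates restrain it, putting the concrete in tension and the invar in compression. With no external load the two internal forces are equal and opposite, magnitude P.
Equating the net (thermal + elastic) strains gives |α₁ − α₂|·ΔT = P·[1/(A₁E₁) + 1/(A₂E₂)].
|α₁ − α₂|·ΔT = 10.1×10⁻⁶ × 174 = 0.001757.
1/(A₁E₁) + 1/(A₂E₂) = 1/(1800×143×10³) + 1/(1300×32×10³) = 2.792×10⁻⁸ N⁻¹.
So P = 0.001757 / 2.792×10⁻⁸ = 62.94 kN.

P ≈ 62.9 kN (compressive in the invar)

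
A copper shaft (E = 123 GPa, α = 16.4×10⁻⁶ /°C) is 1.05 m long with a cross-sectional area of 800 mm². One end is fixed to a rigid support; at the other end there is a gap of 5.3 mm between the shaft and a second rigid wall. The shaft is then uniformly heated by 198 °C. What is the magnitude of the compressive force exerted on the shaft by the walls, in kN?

P ≈ 0 kN

If the wall were absent the shaft would grow by αΔT L = 16.4×10⁻⁶ × 198 × 1050 = 3.41 mm.
This is smaller than the 5.3 mm clearance, so the shaft expands freely without reaching the stop — the stress is zero.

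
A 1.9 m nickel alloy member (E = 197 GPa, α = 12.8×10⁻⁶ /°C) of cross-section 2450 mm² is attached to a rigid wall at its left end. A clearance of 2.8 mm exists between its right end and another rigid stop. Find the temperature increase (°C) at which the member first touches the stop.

ΔT ≈ 115 °C

The gap closes when αΔT L = 2.8 mm, since the member is still unstressed at that instant.
ΔT = 2.8 / (12.8×10⁻⁶ × 1900) = 115.1 °C.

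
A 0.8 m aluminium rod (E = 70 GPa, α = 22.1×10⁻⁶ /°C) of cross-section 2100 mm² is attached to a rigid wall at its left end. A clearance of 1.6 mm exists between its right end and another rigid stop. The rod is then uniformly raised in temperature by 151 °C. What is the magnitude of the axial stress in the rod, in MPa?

Free thermal elongation = αΔT L = 22.1×10⁻⁶ × 151 × 800 = 2.67 mm.
After closing the 1.6 mm clearance, 2.67 − 1.6 = 1.07 mm of expansion remains to be suppressed by the wall.
Compatibility: PL/(AE) = 1.07 mm, so σ = P/A = E × (1.07/800) = 93.6 MPa.

σ ≈ 93.6 MPa (compressive)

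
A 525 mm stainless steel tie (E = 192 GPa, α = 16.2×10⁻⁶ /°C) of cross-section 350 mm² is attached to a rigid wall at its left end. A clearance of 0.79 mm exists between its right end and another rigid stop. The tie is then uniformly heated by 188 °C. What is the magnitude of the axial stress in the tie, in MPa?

If the wall were absent the tie would grow by αΔT L = 16.2×10⁻⁶ × 188 × 525 = 1.599 mm.
After closing the 0.79 mm clearance, 1.599 − 0.79 = 0.8089 mm of expansion remains to be suppressed by the wall.
So σ = E(δ_free − g)/L = 192×10³ × 0.8089/525 = 295.8 MPa.

σ ≈ 296 MPa (compressive)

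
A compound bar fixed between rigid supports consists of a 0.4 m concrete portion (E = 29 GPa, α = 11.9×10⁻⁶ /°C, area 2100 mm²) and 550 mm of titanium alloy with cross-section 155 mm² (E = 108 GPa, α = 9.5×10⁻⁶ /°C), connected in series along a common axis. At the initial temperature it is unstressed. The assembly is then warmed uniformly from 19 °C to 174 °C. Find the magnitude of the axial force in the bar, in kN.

If the supports were absent, the total length change would be Σ αᵢΔT Lᵢ = 11.9×10⁻⁶×155×400 + 9.5×10⁻⁶×155×550 = 1.548 mm.
Since the ends are fixed, an axial force P builds up, equal in every segment, with P · Σ Lᵢ/(AᵢEᵢ) = δ_free.
Σ Lᵢ/(AᵢEᵢ) = 400/(2100×29×10³) + 550/(155×108×10³) = 3.942×10⁻⁵ mm/N.
Hence P = δ_free / Σ(L/AE) = 1.548/3.942×10⁻⁵ = 39.26 kN (compressive).

P ≈ 39.3 kN (compressive)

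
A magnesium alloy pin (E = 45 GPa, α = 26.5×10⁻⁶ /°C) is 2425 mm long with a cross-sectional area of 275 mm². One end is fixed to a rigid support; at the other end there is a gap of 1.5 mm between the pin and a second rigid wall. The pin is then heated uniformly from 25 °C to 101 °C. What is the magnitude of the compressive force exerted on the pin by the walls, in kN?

P ≈ 17.3 kN

Unrestrained expansion: δ_free = αΔT L = 26.5×10⁻⁶ × 76 × 2425 = 4.884 mm.
After closing the 1.5 mm clearance, 4.884 − 1.5 = 3.384 mm of expansion remains to be suppressed by the wall.
Compatibility: PL/(AE) = 3.384 mm, so σ = P/A = E × (3.384/2425) = 62.79 MPa.
P = σA = 62.79 × 275 = 17.27 kN.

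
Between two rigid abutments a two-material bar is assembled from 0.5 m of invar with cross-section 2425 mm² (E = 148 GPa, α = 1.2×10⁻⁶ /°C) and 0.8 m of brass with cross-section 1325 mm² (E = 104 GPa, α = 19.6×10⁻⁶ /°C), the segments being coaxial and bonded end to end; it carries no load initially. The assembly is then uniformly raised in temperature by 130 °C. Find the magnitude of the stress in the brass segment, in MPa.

σ ≈ 222 MPa (compressive)

Free thermal expansion of the whole bar: Σ αᵢΔT Lᵢ = 1.2×10⁻⁶×130×500 + 19.6×10⁻⁶×130×800 = 2.116 mm.
The rigid supports impose zero overall length change; the single axial force P common to all segments must satisfy P Σ Lᵢ/(AᵢEᵢ) = δ_free.
Σ Lᵢ/(AᵢEᵢ) = 500/(2425×148×10³) + 800/(1325×104×10³) = 7.199×10⁻⁶ mm/N.
Hence P = δ_free / Σ(L/AE) = 2.116/7.199×10⁻⁶ = 294 kN (compressive).
σ_{brass} = P / A = 294000 / 1325 = 221.9 MPa.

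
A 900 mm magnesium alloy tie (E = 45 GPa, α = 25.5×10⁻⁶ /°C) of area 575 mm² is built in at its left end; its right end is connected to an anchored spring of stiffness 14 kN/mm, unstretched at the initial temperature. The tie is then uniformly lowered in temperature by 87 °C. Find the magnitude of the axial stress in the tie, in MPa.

σ ≈ 32.7 MPa (tensile)

Free thermal contraction: δ_free = αΔT L = 25.5×10⁻⁶ × 87 × 900 = 1.997 mm.
Let P be the tensile force in the spring. The tie extends elastically by PL/(AE) and the spring stretches by P/k; together these equal δ_free.
So P = δ_free / [L/(AE) + 1/k] = 1.997 / [ 900/(575×45×10³) + 1/(14×10³) ].
P = 1.997 / 0.0001062 = 18800 N.
σ = P/A = 18800/575 = 32.69 MPa.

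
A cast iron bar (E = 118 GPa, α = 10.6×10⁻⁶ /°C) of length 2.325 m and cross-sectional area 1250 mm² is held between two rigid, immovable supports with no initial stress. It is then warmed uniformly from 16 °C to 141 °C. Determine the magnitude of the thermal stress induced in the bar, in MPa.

σ ≈ 156 MPa (compressive)

With length fixed, the mechanical strain must cancel the thermal strain αΔT = 10.6×10⁻⁶ × 125 = 1325×10⁻⁶.
σ = EαΔT = 118×10³ × 10.6×10⁻⁶ × 125 = 156.3 MPa (compressive; the bar is trying to expand).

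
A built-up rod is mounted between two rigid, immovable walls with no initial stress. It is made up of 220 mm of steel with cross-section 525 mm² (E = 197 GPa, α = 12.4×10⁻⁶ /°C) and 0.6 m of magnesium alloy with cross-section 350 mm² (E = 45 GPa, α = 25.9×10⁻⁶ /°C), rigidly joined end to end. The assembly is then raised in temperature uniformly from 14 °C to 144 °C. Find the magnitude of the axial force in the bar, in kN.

With the walls removed the bar would change length by δ_free = Σ αᵢΔT Lᵢ = 12.4×10⁻⁶×130×220 + 25.9×10⁻⁶×130×600 = 2.375 mm.
The rigid supports impose zero overall length change; the single axial force P common to all segments must satisfy P Σ Lᵢ/(AᵢEᵢ) = δ_free.
The series flexibility is Σ Lᵢ/(AᵢEᵢ) = 220/(525×197×10³) + 600/(350×45×10³) = 4.022×10⁻⁵ mm/N.
P = 2.375 / 4.022×10⁻⁵ = 59040 N = 59.04 kN, compressive.

P ≈ 59 kN (compressive)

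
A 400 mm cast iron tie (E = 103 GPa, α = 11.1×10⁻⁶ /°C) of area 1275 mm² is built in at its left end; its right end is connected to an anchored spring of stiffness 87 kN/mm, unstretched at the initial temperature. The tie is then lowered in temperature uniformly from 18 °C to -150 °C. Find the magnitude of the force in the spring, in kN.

Free thermal contraction: δ_free = αΔT L = 11.1×10⁻⁶ × 168 × 400 = 0.7459 mm.
Let P be the tensile force in the spring. The tie extends elastically by PL/(AE) and the spring stretches by P/k; together these equal δ_free.
So P = δ_free / [L/(AE) + 1/k] = 0.7459 / [ 400/(1275×103×10³) + 1/(87×10³) ].
P = 0.7459 / 1.454×10⁻⁵ = 51300 N.

P ≈ 51.3 kN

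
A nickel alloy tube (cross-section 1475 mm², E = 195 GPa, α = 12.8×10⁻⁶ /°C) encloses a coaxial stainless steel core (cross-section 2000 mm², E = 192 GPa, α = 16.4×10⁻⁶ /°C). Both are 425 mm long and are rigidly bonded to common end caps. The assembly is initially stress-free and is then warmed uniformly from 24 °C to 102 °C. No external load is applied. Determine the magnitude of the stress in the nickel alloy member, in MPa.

Equilibrium of a rigid end plate with no external load gives equal and opposite internal forces ±P in the two members. Since α_{stainless steel} > α_{nickel alloy}, heating drives the stainless steel into compression and the nickel alloy into tension.
Setting the final lengths equal and cancelling L: (α₁ − α₂)ΔT = P/(A₁E₁) + P/(A₂E₂).
|α₁ − α₂|·ΔT = 3.6×10⁻⁶ × 78 = 0.0002808.
1/(A₁E₁) + 1/(A₂E₂) = 1/(1475×195×10³) + 1/(2000×192×10³) = 6.081×10⁻⁹ N⁻¹.
P = 0.0002808 / 6.081×10⁻⁹ = 46180 N = 46.18 kN.
σ_{nickel alloy} = P/A₁ = 46180/1475 = 31.31 MPa, tensile.

σ ≈ 31.3 MPa (tensile)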